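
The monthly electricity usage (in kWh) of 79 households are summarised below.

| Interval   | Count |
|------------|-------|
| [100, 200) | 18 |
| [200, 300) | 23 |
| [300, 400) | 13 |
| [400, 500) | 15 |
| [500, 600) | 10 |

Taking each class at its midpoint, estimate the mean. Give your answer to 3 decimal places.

Midpoints: 150, 250, 350, 450, 550
Σfm = 18×150 + 23×250 + 13×350 + 15×450 + 10×550 = 25250
n = Σf = 79
Mean = 25250 / 79 = 319.6203

319.620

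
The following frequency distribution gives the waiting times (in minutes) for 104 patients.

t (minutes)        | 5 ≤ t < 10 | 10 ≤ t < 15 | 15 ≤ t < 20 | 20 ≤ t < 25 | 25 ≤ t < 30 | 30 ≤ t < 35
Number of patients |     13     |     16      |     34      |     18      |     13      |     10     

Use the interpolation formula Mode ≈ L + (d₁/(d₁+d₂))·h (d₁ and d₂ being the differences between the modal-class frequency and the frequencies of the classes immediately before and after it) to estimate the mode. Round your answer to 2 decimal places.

17.65

Modal class: 15 ≤ t < 20 (highest frequency 34).
d₁ = 34 − 16 = 18, d₂ = 34 − 18 = 16
Mode ≈ 15 + (18/(18+16)) × 5 = 15 + 2.6471 = 17.6471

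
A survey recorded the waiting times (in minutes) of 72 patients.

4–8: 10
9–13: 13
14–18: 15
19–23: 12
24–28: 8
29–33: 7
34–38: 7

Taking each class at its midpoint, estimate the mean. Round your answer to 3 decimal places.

Midpoints: 6, 11, 16, 21, 26, 31, 36
Σfm = 10×6 + 13×11 + 15×16 + 12×21 + 8×26 + 7×31 + 7×36 = 1372
n = Σf = 72
Mean = 1372 / 72 = 19.0556

19.056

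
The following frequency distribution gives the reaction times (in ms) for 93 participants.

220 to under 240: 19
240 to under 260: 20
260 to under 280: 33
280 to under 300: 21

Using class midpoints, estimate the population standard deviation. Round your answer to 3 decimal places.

20.974

Midpoints: 230, 250, 270, 290
n = 93, Σfm = 24370, mean = 262.0430
Σfm² = 6426900
Σf(m − x̄)² = Σfm² − (Σfm)²/n = 6426900 − 24370²/93 = 40911.8280
Population variance = 40911.8280 / 93 = 439.9121
Standard deviation = √439.9121 = 20.9741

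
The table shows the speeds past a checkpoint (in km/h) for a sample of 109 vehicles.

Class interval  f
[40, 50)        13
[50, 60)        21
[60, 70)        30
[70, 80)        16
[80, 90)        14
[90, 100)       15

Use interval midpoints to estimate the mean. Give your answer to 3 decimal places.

68.853

Midpoints: 45, 55, 65, 75, 85, 95
Σfm = 13×45 + 21×55 + 30×65 + 16×75 + 14×85 + 15×95 = 7505
n = Σf = 109
Mean = 7505 / 109 = 68.8532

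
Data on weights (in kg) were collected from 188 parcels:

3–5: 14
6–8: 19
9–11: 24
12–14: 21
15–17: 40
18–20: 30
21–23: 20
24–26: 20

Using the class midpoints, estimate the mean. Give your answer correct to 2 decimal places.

15.17

Midpoints: 4, 7, 10, 13, 16, 19, 22, 25
Σfm = 14×4 + 19×7 + 24×10 + 21×13 + 40×16 + 30×19 + 20×22 + 20×25 = 2852
n = Σf = 188
Mean = 2852 / 188 = 15.1702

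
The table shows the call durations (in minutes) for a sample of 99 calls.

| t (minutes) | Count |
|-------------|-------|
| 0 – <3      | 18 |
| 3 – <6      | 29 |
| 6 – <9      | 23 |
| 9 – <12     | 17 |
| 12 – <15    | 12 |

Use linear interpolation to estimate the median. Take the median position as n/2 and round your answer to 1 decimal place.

6.3

Cumulative frequencies: 18, 47, 70, 87, 99
n = 99; position = n/2 = 49.5.
This falls in the class 6 – <9: L = 6, F = 47, f = 23, h = 3.
Median ≈ 6 + ((49.5 − 47) / 23) × 3 = 6.3261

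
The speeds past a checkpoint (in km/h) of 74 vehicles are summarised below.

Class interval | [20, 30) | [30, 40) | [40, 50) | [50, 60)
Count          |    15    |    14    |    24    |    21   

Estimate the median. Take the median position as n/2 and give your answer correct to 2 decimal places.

43.33

Cumulative frequencies: 15, 29, 53, 74
n = 74; position = n/2 = 37.
This falls in the class [40, 50): L = 40, F = 29, f = 24, h = 10.
Median ≈ 40 + ((37 − 29) / 24) × 10 = 43.3333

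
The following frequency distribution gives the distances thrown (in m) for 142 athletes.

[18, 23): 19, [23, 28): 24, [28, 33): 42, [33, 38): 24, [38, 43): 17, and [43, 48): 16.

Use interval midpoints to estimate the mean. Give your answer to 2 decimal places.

32.05

Midpoints: 20.5, 25.5, 30.5, 35.5, 40.5, 45.5
Σfm = 19×20.5 + 24×25.5 + 42×30.5 + 24×35.5 + 17×40.5 + 16×45.5 = 4551
n = Σf = 142
Mean = 4551 / 142 = 32.0493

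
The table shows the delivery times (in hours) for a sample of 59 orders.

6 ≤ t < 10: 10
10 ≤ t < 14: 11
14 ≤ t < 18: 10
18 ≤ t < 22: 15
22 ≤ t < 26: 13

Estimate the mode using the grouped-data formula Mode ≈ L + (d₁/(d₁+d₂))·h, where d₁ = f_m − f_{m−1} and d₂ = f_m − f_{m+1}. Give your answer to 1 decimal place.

20.9

Modal class: 18 ≤ t < 22 (highest frequency 15).
d₁ = 15 − 10 = 5, d₂ = 15 − 13 = 2
Mode ≈ 18 + (5/(5+2)) × 4 = 18 + 2.8571 = 20.8571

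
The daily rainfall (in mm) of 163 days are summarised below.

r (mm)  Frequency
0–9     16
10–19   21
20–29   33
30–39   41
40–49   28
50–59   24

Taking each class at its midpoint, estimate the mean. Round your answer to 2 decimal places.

31.62

Midpoints: 4.5, 14.5, 24.5, 34.5, 44.5, 54.5
Σfm = 16×4.5 + 21×14.5 + 33×24.5 + 41×34.5 + 28×44.5 + 24×54.5 = 5153.5
n = Σf = 163
Mean = 5153.5 / 163 = 31.6166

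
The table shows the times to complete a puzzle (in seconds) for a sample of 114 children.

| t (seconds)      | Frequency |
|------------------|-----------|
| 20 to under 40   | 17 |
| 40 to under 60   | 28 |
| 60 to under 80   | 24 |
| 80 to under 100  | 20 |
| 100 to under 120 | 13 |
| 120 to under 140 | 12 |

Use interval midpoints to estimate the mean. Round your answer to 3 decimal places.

73.509

Midpoints: 30, 50, 70, 90, 110, 130
Σfm = 17×30 + 28×50 + 24×70 + 20×90 + 13×110 + 12×130 = 8380
n = Σf = 114
Mean = 8380 / 114 = 73.5088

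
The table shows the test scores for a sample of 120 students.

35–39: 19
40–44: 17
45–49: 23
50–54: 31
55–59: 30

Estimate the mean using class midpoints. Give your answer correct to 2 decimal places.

48.50

Midpoints: 37, 42, 47, 52, 57
Σfm = 19×37 + 17×42 + 23×47 + 31×52 + 30×57 = 5820
n = Σf = 120
Mean = 5820 / 120 = 48.5000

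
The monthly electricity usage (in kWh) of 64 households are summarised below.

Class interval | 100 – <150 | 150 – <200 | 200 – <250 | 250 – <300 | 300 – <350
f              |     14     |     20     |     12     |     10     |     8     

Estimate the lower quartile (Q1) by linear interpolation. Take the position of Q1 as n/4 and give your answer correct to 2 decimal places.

155.00

Cumulative frequencies: 14, 34, 46, 56, 64
n = 64; position = n/4 = 16.
This falls in the class 150 – <200: L = 150, F = 14, f = 20, h = 50.
Lower quartile ≈ 150 + ((16 − 14) / 20) × 50 = 155.0000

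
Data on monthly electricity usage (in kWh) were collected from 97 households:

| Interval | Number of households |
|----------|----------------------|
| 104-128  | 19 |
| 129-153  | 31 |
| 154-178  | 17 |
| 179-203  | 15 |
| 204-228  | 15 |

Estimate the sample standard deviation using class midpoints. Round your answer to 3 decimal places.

33.856

Midpoints: 116, 141, 166, 191, 216
n = 97, Σfm = 15502, mean = 159.8144
Σfm² = 2587482
Σf(m − x̄)² = Σfm² − (Σfm)²/n = 2587482 − 15502²/97 = 110038.6598
Sample variance = 110038.6598 / 96 = 1146.2360
Standard deviation = √1146.2360 = 33.8561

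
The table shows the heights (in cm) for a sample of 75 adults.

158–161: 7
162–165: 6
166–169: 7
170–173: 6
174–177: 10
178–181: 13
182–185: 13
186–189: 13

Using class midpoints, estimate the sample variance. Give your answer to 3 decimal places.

82.179

Midpoints: 159.5, 163.5, 167.5, 171.5, 175.5, 179.5, 183.5, 187.5
n = 75, Σfm = 13210.5, mean = 176.1400
Σfm² = 2332978.75
Σf(m − x̄)² = Σfm² − (Σfm)²/n = 2332978.75 − 13210.5²/75 = 6081.2800
Sample variance = 6081.2800 / 74 = 82.1795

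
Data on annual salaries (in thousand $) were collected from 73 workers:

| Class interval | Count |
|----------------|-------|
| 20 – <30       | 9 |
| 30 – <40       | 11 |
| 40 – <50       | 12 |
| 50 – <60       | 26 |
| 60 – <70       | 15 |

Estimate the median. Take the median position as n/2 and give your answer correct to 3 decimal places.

Cumulative frequencies: 9, 20, 32, 58, 73
n = 73; position = n/2 = 36.5.
This falls in the class 50 – <60: L = 50, F = 32, f = 26, h = 10.
Median ≈ 50 + ((36.5 − 32) / 26) × 10 = 51.7308

51.731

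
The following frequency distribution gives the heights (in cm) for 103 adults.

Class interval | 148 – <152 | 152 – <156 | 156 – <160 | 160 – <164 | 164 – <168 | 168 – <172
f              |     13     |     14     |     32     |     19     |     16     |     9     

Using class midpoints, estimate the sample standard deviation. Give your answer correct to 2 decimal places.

Midpoints: 150, 154, 158, 162, 166, 170
n = 103, Σfm = 16426, mean = 159.4757
Σfm² = 2623004
Σf(m − x̄)² = Σfm² − (Σfm)²/n = 2623004 − 16426²/103 = 3455.6893
Sample variance = 3455.6893 / 102 = 33.8793
Standard deviation = √33.8793 = 5.8206

5.82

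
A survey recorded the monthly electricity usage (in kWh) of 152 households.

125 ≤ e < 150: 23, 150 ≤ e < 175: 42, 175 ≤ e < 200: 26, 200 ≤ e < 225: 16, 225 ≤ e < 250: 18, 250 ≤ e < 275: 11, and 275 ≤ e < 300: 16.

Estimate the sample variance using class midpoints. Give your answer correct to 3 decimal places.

Midpoints: 137.5, 162.5, 187.5, 212.5, 237.5, 262.5, 287.5
n = 152, Σfm = 30025, mean = 197.5329
Σfm² = 6276250
Σf(m − x̄)² = Σfm² − (Σfm)²/n = 6276250 − 30025²/152 = 345324.8355
Sample variance = 345324.8355 / 151 = 2286.9194

2286.919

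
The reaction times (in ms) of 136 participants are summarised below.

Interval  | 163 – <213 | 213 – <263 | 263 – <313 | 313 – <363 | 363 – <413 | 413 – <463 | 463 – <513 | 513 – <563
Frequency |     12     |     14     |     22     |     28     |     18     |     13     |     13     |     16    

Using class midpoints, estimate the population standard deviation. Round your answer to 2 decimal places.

Midpoints: 188, 238, 288, 338, 388, 438, 488, 538
n = 136, Σfm = 49018, mean = 360.4265
Σfm² = 19171484
Σf(m − x̄)² = Σfm² − (Σfm)²/n = 19171484 − 49018²/136 = 1504099.2647
Population variance = 1504099.2647 / 136 = 11059.5534
Standard deviation = √11059.5534 = 105.1644

105.16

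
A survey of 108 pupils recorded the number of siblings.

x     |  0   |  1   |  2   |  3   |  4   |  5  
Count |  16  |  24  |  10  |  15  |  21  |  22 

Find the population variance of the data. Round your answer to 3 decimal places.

Values: 0, 1, 2, 3, 4, 5
n = 108, Σfx = 283, mean = 2.6204
Σfx² = 1085
Σf(x − x̄)² = Σfx² − (Σfx)²/n = 1085 − 283²/108 = 343.4352
Population variance = 343.4352 / 108 = 3.1800

3.180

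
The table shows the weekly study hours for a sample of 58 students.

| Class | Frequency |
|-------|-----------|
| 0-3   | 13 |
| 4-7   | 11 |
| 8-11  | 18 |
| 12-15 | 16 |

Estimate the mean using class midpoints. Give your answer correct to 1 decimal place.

8.1

Midpoints: 1.5, 5.5, 9.5, 13.5
Σfm = 13×1.5 + 11×5.5 + 18×9.5 + 16×13.5 = 467
n = Σf = 58
Mean = 467 / 58 = 8.0517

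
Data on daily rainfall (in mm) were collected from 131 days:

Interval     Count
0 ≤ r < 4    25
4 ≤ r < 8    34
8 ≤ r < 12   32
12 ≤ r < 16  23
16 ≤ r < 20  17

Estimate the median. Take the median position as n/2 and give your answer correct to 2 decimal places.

8.81

Cumulative frequencies: 25, 59, 91, 114, 131
n = 131; position = n/2 = 65.5.
This falls in the class 8 ≤ r < 12: L = 8, F = 59, f = 32, h = 4.
Median ≈ 8 + ((65.5 − 59) / 32) × 4 = 8.8125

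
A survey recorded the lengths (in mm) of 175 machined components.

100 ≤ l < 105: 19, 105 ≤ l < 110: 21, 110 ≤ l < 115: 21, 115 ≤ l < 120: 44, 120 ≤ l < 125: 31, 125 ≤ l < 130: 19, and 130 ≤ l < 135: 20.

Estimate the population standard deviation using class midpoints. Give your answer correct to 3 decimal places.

Midpoints: 102.5, 107.5, 112.5, 117.5, 122.5, 127.5, 132.5
n = 175, Σfm = 20607.5, mean = 117.7571
Σfm² = 2440743.75
Σf(m − x̄)² = Σfm² − (Σfm)²/n = 2440743.75 − 20607.5²/175 = 14063.4286
Population variance = 14063.4286 / 175 = 80.3624
Standard deviation = √80.3624 = 8.9645

8.965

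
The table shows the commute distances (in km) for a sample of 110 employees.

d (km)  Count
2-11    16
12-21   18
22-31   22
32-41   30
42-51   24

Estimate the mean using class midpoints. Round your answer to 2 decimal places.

29.05

Midpoints: 6.5, 16.5, 26.5, 36.5, 46.5
Σfm = 16×6.5 + 18×16.5 + 22×26.5 + 30×36.5 + 24×46.5 = 3195
n = Σf = 110
Mean = 3195 / 110 = 29.0455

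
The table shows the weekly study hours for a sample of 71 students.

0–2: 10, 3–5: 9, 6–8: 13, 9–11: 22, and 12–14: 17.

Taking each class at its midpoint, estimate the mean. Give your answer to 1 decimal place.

Midpoints: 1, 4, 7, 10, 13
Σfm = 10×1 + 9×4 + 13×7 + 22×10 + 17×13 = 578
n = Σf = 71
Mean = 578 / 71 = 8.1408

8.1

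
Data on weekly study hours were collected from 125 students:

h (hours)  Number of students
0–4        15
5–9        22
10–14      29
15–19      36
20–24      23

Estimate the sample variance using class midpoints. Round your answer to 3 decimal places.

Midpoints: 2, 7, 12, 17, 22
n = 125, Σfm = 1650, mean = 13.2000
Σfm² = 26850
Σf(m − x̄)² = Σfm² − (Σfm)²/n = 26850 − 1650²/125 = 5070.0000
Sample variance = 5070.0000 / 124 = 40.8871

40.887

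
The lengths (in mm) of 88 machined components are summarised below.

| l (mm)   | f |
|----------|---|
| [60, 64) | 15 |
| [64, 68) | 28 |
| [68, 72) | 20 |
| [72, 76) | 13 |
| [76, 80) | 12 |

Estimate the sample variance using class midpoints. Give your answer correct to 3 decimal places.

Midpoints: 62, 66, 70, 74, 78
n = 88, Σfm = 6076, mean = 69.0455
Σfm² = 421824
Σf(m − x̄)² = Σfm² − (Σfm)²/n = 421824 − 6076²/88 = 2303.8182
Sample variance = 2303.8182 / 87 = 26.4807

26.481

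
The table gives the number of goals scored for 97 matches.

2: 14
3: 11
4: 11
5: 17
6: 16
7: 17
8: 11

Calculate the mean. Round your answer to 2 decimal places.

5.08

Values: 2, 3, 4, 5, 6, 7, 8
Σfx = 14×2 + 11×3 + 11×4 + 17×5 + 16×6 + 17×7 + 11×8 = 493
n = Σf = 97
Mean = 493 / 97 = 5.0825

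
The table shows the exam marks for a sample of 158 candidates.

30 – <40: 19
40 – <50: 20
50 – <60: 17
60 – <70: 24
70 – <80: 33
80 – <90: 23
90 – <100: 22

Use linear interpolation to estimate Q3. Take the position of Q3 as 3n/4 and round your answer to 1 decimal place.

82.4

Cumulative frequencies: 19, 39, 56, 80, 113, 136, 158
n = 158; position = 3n/4 = 118.5.
This falls in the class 80 – <90: L = 80, F = 113, f = 23, h = 10.
Upper quartile ≈ 80 + ((118.5 − 113) / 23) × 10 = 82.3913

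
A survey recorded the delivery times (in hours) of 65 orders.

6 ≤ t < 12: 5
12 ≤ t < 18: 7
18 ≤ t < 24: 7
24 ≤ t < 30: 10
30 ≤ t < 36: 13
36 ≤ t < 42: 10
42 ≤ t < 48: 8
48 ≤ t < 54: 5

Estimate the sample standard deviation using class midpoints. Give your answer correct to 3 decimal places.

Midpoints: 9, 15, 21, 27, 33, 39, 45, 51
n = 65, Σfm = 2001, mean = 30.7846
Σfm² = 70929
Σf(m − x̄)² = Σfm² − (Σfm)²/n = 70929 − 2001²/65 = 9328.9846
Sample variance = 9328.9846 / 64 = 145.7654
Standard deviation = √145.7654 = 12.0733

12.073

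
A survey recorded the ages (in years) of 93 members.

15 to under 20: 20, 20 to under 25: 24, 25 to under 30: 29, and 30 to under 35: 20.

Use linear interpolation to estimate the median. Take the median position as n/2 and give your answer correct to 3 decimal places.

25.431

Cumulative frequencies: 20, 44, 73, 93
n = 93; position = n/2 = 46.5.
This falls in the class 25 to under 30: L = 25, F = 44, f = 29, h = 5.
Median ≈ 25 + ((46.5 − 44) / 29) × 5 = 25.4310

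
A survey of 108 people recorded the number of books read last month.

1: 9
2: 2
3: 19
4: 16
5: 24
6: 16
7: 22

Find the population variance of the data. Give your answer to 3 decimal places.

3.204

Values: 1, 2, 3, 4, 5, 6, 7
n = 108, Σfx = 504, mean = 4.6667
Σfx² = 2698
Σf(x − x̄)² = Σfx² − (Σfx)²/n = 2698 − 504²/108 = 346.0000
Population variance = 346.0000 / 108 = 3.2037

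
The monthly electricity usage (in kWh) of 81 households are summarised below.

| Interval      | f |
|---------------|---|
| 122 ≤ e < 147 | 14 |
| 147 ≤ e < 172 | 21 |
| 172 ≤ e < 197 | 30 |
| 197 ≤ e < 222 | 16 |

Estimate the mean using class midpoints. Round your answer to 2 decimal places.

Midpoints: 134.5, 159.5, 184.5, 209.5
Σfm = 14×134.5 + 21×159.5 + 30×184.5 + 16×209.5 = 14119.5
n = Σf = 81
Mean = 14119.5 / 81 = 174.3148

174.31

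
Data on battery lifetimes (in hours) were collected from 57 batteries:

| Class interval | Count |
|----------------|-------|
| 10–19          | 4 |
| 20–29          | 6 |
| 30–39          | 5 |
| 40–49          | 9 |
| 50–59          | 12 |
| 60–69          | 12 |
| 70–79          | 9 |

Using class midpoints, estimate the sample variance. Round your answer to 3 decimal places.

331.642

Midpoints: 14.5, 24.5, 34.5, 44.5, 54.5, 64.5, 74.5
n = 57, Σfm = 2876.5, mean = 50.4649
Σfm² = 163734.25
Σf(m − x̄)² = Σfm² − (Σfm)²/n = 163734.25 − 2876.5²/57 = 18571.9298
Sample variance = 18571.9298 / 56 = 331.6416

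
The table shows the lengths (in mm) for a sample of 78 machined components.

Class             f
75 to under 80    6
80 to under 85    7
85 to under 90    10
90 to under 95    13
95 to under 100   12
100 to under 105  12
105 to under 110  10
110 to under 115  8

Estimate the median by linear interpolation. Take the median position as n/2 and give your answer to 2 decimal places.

96.25

Cumulative frequencies: 6, 13, 23, 36, 48, 60, 70, 78
n = 78; position = n/2 = 39.
This falls in the class 95 to under 100: L = 95, F = 36, f = 12, h = 5.
Median ≈ 95 + ((39 − 36) / 12) × 5 = 96.2500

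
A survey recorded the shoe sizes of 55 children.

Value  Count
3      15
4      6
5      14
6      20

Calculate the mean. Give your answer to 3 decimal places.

Values: 3, 4, 5, 6
Σfx = 15×3 + 6×4 + 14×5 + 20×6 = 259
n = Σf = 55
Mean = 259 / 55 = 4.7091

4.709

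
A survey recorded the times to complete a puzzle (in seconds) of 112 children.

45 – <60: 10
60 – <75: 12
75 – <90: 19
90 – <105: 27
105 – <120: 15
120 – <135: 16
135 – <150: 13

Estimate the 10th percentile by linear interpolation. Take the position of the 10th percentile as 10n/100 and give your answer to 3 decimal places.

Cumulative frequencies: 10, 22, 41, 68, 83, 99, 112
n = 112; position = 10n/100 = 11.2.
This falls in the class 60 – <75: L = 60, F = 10, f = 12, h = 15.
10th percentile ≈ 60 + ((11.2 − 10) / 12) × 15 = 61.5000

61.500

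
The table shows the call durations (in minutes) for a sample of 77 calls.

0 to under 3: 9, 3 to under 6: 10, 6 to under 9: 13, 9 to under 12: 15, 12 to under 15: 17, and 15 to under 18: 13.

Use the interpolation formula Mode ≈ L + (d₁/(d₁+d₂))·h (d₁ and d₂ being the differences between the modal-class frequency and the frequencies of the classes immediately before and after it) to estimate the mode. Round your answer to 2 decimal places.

13.00

Modal class: 12 to under 15 (highest frequency 17).
d₁ = 17 − 15 = 2, d₂ = 17 − 13 = 4
Mode ≈ 12 + (2/(2+4)) × 3 = 12 + 1.0000 = 13.0000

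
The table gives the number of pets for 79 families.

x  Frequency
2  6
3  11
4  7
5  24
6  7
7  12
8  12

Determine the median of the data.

Cumulative frequencies: 6, 17, 24, 48, 55, 67, 79
n = 79, so the median is the value in position (n+1)/2 = 40.
Position 40 falls at value 5.

5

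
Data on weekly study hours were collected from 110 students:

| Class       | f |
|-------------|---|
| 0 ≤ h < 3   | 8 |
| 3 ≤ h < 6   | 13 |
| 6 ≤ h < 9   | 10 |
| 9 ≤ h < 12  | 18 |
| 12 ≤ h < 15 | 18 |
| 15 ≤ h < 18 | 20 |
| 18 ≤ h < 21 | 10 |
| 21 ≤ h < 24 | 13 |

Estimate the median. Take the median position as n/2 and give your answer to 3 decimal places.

13.000

Cumulative frequencies: 8, 21, 31, 49, 67, 87, 97, 110
n = 110; position = n/2 = 55.
This falls in the class 12 ≤ h < 15: L = 12, F = 49, f = 18, h = 3.
Median ≈ 12 + ((55 − 49) / 18) × 3 = 13.0000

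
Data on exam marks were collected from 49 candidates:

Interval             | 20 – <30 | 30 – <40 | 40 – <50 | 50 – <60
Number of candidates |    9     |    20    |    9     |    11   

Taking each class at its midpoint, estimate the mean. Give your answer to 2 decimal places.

39.49

Midpoints: 25, 35, 45, 55
Σfm = 9×25 + 20×35 + 9×45 + 11×55 = 1935
n = Σf = 49
Mean = 1935 / 49 = 39.4898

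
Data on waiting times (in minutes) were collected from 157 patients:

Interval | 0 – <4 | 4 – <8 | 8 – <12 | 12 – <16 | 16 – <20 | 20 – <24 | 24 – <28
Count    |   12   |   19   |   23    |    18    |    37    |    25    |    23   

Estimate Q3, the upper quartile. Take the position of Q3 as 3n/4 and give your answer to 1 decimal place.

Cumulative frequencies: 12, 31, 54, 72, 109, 134, 157
n = 157; position = 3n/4 = 117.75.
This falls in the class 20 – <24: L = 20, F = 109, f = 25, h = 4.
Upper quartile ≈ 20 + ((117.75 − 109) / 25) × 4 = 21.4000

21.4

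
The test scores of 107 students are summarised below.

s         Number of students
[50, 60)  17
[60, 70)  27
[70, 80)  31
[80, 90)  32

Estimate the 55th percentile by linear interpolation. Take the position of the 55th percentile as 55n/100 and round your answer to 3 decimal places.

Cumulative frequencies: 17, 44, 75, 107
n = 107; position = 55n/100 = 58.85.
This falls in the class [70, 80): L = 70, F = 44, f = 31, h = 10.
55th percentile ≈ 70 + ((58.85 − 44) / 31) × 10 = 74.7903

74.790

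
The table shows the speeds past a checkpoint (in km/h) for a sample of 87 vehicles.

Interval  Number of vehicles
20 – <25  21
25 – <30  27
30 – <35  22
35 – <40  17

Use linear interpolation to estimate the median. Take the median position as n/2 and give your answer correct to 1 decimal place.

29.2

Cumulative frequencies: 21, 48, 70, 87
n = 87; position = n/2 = 43.5.
This falls in the class 25 – <30: L = 25, F = 21, f = 27, h = 5.
Median ≈ 25 + ((43.5 − 21) / 27) × 5 = 29.1667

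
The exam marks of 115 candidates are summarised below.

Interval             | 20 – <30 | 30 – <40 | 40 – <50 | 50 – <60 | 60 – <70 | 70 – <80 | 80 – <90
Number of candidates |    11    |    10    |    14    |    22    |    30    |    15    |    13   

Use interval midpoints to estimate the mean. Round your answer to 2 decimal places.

Midpoints: 25, 35, 45, 55, 65, 75, 85
Σfm = 11×25 + 10×35 + 14×45 + 22×55 + 30×65 + 15×75 + 13×85 = 6645
n = Σf = 115
Mean = 6645 / 115 = 57.7826

57.78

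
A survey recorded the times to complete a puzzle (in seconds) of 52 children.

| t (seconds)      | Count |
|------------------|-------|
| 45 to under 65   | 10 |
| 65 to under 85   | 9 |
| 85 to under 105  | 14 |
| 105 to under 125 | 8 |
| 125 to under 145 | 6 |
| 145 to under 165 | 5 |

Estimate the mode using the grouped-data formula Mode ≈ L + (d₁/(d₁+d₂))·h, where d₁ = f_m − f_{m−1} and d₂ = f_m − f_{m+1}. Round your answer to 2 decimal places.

94.09

Modal class: 85 to under 105 (highest frequency 14).
d₁ = 14 − 9 = 5, d₂ = 14 − 8 = 6
Mode ≈ 85 + (5/(5+6)) × 20 = 85 + 9.0909 = 94.0909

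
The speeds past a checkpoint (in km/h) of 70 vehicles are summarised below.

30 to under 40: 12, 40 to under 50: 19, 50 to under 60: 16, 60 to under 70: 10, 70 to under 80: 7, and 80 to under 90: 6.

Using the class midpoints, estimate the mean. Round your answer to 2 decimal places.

Midpoints: 35, 45, 55, 65, 75, 85
Σfm = 12×35 + 19×45 + 16×55 + 10×65 + 7×75 + 6×85 = 3840
n = Σf = 70
Mean = 3840 / 70 = 54.8571

54.86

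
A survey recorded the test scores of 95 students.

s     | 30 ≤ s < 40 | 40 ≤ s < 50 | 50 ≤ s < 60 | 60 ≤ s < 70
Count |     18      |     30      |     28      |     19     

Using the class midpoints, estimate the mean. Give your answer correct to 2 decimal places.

Midpoints: 35, 45, 55, 65
Σfm = 18×35 + 30×45 + 28×55 + 19×65 = 4755
n = Σf = 95
Mean = 4755 / 95 = 50.0526

50.05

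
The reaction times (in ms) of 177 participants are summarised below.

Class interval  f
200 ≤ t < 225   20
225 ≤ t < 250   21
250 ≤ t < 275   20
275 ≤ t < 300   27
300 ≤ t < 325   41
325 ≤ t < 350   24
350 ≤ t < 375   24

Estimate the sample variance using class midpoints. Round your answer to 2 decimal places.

2231.56

Midpoints: 212.5, 237.5, 262.5, 287.5, 312.5, 337.5, 362.5
n = 177, Σfm = 51862.5, mean = 293.0085
Σfm² = 15588906.25
Σf(m − x̄)² = Σfm² − (Σfm)²/n = 15588906.25 − 51862.5²/177 = 392754.2373
Sample variance = 392754.2373 / 176 = 2231.5582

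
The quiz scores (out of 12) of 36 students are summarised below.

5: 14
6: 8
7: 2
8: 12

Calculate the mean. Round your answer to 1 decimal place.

6.3

Values: 5, 6, 7, 8
Σfx = 14×5 + 8×6 + 2×7 + 12×8 = 228
n = Σf = 36
Mean = 228 / 36 = 6.3333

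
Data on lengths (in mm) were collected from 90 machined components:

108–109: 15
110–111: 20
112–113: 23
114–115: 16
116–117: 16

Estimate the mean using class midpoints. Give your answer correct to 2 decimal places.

Midpoints: 108.5, 110.5, 112.5, 114.5, 116.5
Σfm = 15×108.5 + 20×110.5 + 23×112.5 + 16×114.5 + 16×116.5 = 10121
n = Σf = 90
Mean = 10121 / 90 = 112.4556

112.46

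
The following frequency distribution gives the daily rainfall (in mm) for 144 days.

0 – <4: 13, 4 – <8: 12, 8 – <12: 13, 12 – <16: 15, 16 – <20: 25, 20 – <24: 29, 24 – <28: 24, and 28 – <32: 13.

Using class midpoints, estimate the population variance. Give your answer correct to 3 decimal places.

Midpoints: 2, 6, 10, 14, 18, 22, 26, 30
n = 144, Σfm = 2540, mean = 17.6389
Σfm² = 54784
Σf(m − x̄)² = Σfm² − (Σfm)²/n = 54784 − 2540²/144 = 9981.2222
Population variance = 9981.2222 / 144 = 69.3140

69.314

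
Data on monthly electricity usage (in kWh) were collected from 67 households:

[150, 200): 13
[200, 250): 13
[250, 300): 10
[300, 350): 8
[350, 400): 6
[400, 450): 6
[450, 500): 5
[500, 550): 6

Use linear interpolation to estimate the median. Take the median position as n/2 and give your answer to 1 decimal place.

287.5

Cumulative frequencies: 13, 26, 36, 44, 50, 56, 61, 67
n = 67; position = n/2 = 33.5.
This falls in the class [250, 300): L = 250, F = 26, f = 10, h = 50.
Median ≈ 250 + ((33.5 − 26) / 10) × 50 = 287.5000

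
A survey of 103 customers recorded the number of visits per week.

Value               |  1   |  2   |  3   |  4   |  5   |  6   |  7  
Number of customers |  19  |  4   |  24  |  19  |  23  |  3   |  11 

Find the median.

4

Cumulative frequencies: 19, 23, 47, 66, 89, 92, 103
n = 103, so the median is the value in position (n+1)/2 = 52.
Position 52 falls at value 4.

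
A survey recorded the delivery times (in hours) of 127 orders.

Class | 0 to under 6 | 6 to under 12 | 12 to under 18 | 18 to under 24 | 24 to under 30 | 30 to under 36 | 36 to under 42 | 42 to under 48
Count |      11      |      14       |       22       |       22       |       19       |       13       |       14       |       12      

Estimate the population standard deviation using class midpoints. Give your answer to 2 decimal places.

Midpoints: 3, 9, 15, 21, 27, 33, 39, 45
n = 127, Σfm = 2979, mean = 23.4567
Σfm² = 89487
Σf(m − x̄)² = Σfm² − (Σfm)²/n = 89487 − 2979²/127 = 19609.5118
Population variance = 19609.5118 / 127 = 154.4056
Standard deviation = √154.4056 = 12.4260

12.43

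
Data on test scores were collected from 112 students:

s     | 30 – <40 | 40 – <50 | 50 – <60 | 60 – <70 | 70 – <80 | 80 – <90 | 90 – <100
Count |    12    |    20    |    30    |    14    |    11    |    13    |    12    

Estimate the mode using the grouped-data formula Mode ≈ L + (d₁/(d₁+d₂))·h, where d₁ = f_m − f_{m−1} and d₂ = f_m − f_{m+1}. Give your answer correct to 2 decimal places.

53.85

Modal class: 50 – <60 (highest frequency 30).
d₁ = 30 − 20 = 10, d₂ = 30 − 14 = 16
Mode ≈ 50 + (10/(10+16)) × 10 = 50 + 3.8462 = 53.8462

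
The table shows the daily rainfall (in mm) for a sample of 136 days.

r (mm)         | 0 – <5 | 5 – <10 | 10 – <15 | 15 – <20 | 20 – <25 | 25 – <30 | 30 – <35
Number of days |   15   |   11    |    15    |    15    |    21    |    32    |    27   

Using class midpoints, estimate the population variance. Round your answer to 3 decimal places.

Midpoints: 2.5, 7.5, 12.5, 17.5, 22.5, 27.5, 32.5
n = 136, Σfm = 2800, mean = 20.5882
Σfm² = 71000
Σf(m − x̄)² = Σfm² − (Σfm)²/n = 71000 − 2800²/136 = 13352.9412
Population variance = 13352.9412 / 136 = 98.1834

98.183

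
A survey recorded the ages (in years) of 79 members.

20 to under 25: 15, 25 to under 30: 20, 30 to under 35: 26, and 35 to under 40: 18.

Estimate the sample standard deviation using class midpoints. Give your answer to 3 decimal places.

5.221

Midpoints: 22.5, 27.5, 32.5, 37.5
n = 79, Σfm = 2407.5, mean = 30.4747
Σfm² = 75493.75
Σf(m − x̄)² = Σfm² − (Σfm)²/n = 75493.75 − 2407.5²/79 = 2125.9494
Sample variance = 2125.9494 / 78 = 27.2558
Standard deviation = √27.2558 = 5.2207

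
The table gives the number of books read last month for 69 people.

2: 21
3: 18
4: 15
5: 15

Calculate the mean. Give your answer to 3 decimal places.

Values: 2, 3, 4, 5
Σfx = 21×2 + 18×3 + 15×4 + 15×5 = 231
n = Σf = 69
Mean = 231 / 69 = 3.3478

3.348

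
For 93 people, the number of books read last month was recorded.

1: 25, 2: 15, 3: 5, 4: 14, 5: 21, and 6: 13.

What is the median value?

Cumulative frequencies: 25, 40, 45, 59, 80, 93
n = 93, so the median is the value in position (n+1)/2 = 47.
Position 47 falls at value 4.

4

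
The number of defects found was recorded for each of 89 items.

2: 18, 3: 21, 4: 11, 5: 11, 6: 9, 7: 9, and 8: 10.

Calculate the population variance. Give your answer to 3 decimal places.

Values: 2, 3, 4, 5, 6, 7, 8
n = 89, Σfx = 395, mean = 4.4382
Σfx² = 2117
Σf(x − x̄)² = Σfx² − (Σfx)²/n = 2117 − 395²/89 = 363.9101
Population variance = 363.9101 / 89 = 4.0889

4.089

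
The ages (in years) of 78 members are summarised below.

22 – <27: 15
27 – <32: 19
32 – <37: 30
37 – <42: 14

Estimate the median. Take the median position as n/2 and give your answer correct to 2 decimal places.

Cumulative frequencies: 15, 34, 64, 78
n = 78; position = n/2 = 39.
This falls in the class 32 – <37: L = 32, F = 34, f = 30, h = 5.
Median ≈ 32 + ((39 − 34) / 30) × 5 = 32.8333

32.83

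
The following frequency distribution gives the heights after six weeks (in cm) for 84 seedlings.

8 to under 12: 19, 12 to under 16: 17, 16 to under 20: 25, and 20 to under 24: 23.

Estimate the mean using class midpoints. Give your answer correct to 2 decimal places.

16.48

Midpoints: 10, 14, 18, 22
Σfm = 19×10 + 17×14 + 25×18 + 23×22 = 1384
n = Σf = 84
Mean = 1384 / 84 = 16.4762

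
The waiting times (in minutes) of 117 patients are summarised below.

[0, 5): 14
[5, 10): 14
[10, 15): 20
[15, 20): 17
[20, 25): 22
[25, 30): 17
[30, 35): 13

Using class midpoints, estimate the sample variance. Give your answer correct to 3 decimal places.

Midpoints: 2.5, 7.5, 12.5, 17.5, 22.5, 27.5, 32.5
n = 117, Σfm = 2072.5, mean = 17.7137
Σfm² = 46931.25
Σf(m − x̄)² = Σfm² − (Σfm)²/n = 46931.25 − 2072.5²/117 = 10219.6581
Sample variance = 10219.6581 / 116 = 88.1005

88.101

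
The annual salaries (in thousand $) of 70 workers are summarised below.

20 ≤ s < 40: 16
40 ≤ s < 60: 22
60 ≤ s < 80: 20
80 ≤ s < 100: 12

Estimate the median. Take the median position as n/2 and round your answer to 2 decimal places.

57.27

Cumulative frequencies: 16, 38, 58, 70
n = 70; position = n/2 = 35.
This falls in the class 40 ≤ s < 60: L = 40, F = 16, f = 22, h = 20.
Median ≈ 40 + ((35 − 16) / 22) × 20 = 57.2727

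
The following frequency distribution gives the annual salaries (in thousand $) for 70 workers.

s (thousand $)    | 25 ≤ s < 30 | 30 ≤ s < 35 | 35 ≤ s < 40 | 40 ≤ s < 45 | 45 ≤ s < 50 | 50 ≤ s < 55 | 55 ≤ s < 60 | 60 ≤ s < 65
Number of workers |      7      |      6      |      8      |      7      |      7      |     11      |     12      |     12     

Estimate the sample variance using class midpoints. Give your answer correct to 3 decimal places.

Midpoints: 27.5, 32.5, 37.5, 42.5, 47.5, 52.5, 57.5, 62.5
n = 70, Σfm = 3335, mean = 47.6429
Σfm² = 168187.5
Σf(m − x̄)² = Σfm² − (Σfm)²/n = 168187.5 − 3335²/70 = 9298.5714
Sample variance = 9298.5714 / 69 = 134.7619

134.762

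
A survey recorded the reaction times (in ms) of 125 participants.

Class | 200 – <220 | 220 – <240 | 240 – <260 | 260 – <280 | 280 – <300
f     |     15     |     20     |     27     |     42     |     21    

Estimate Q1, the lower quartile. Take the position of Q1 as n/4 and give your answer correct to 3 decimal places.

Cumulative frequencies: 15, 35, 62, 104, 125
n = 125; position = n/4 = 31.25.
This falls in the class 220 – <240: L = 220, F = 15, f = 20, h = 20.
Lower quartile ≈ 220 + ((31.25 − 15) / 20) × 20 = 236.2500

236.250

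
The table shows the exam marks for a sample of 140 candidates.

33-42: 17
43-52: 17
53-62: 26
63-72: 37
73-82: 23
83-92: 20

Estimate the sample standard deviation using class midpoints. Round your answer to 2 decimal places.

Midpoints: 37.5, 47.5, 57.5, 67.5, 77.5, 87.5
n = 140, Σfm = 8970, mean = 64.0714
Σfm² = 608075
Σf(m − x̄)² = Σfm² − (Σfm)²/n = 608075 − 8970²/140 = 33354.2857
Sample variance = 33354.2857 / 139 = 239.9589
Standard deviation = √239.9589 = 15.4906

15.49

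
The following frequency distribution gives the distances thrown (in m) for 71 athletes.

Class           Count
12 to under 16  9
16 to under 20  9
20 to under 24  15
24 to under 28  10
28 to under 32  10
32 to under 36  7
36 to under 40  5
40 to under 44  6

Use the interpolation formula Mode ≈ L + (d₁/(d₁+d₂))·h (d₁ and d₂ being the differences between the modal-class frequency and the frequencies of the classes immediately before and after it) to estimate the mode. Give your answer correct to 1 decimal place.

Modal class: 20 to under 24 (highest frequency 15).
d₁ = 15 − 9 = 6, d₂ = 15 − 10 = 5
Mode ≈ 20 + (6/(6+5)) × 4 = 20 + 2.1818 = 22.1818

22.2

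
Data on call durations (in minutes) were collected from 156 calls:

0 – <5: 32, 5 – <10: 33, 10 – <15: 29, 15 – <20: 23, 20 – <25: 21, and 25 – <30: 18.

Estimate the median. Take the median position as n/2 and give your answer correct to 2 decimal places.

12.24

Cumulative frequencies: 32, 65, 94, 117, 138, 156
n = 156; position = n/2 = 78.
This falls in the class 10 – <15: L = 10, F = 65, f = 29, h = 5.
Median ≈ 10 + ((78 − 65) / 29) × 5 = 12.2414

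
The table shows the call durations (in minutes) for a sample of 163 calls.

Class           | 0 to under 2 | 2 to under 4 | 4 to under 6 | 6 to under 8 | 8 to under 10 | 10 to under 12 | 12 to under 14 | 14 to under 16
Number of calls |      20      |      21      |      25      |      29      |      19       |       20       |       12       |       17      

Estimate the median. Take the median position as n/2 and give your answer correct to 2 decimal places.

7.07

Cumulative frequencies: 20, 41, 66, 95, 114, 134, 146, 163
n = 163; position = n/2 = 81.5.
This falls in the class 6 to under 8: L = 6, F = 66, f = 29, h = 2.
Median ≈ 6 + ((81.5 − 66) / 29) × 2 = 7.0690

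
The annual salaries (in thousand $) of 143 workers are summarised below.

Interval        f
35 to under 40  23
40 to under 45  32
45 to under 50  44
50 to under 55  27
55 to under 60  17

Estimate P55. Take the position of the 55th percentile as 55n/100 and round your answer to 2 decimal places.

47.69

Cumulative frequencies: 23, 55, 99, 126, 143
n = 143; position = 55n/100 = 78.65.
This falls in the class 45 to under 50: L = 45, F = 55, f = 44, h = 5.
55th percentile ≈ 45 + ((78.65 − 55) / 44) × 5 = 47.6875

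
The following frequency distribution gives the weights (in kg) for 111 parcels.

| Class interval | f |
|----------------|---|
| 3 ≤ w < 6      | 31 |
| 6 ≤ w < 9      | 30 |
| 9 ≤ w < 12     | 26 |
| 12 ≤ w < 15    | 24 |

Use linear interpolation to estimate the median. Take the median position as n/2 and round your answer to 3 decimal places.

Cumulative frequencies: 31, 61, 87, 111
n = 111; position = n/2 = 55.5.
This falls in the class 6 ≤ w < 9: L = 6, F = 31, f = 30, h = 3.
Median ≈ 6 + ((55.5 − 31) / 30) × 3 = 8.4500

8.450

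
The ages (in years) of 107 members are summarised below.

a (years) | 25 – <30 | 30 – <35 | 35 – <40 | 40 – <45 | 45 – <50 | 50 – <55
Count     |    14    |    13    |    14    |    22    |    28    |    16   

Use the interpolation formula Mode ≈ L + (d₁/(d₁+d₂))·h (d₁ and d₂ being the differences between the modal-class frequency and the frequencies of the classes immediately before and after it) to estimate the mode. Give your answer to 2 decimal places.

Modal class: 45 – <50 (highest frequency 28).
d₁ = 28 − 22 = 6, d₂ = 28 − 16 = 12
Mode ≈ 45 + (6/(6+12)) × 5 = 45 + 1.6667 = 46.6667

46.67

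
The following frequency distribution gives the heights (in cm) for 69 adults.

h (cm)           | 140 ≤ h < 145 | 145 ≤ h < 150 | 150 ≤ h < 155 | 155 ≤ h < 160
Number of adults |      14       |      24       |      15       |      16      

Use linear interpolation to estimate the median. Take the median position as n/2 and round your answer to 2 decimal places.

Cumulative frequencies: 14, 38, 53, 69
n = 69; position = n/2 = 34.5.
This falls in the class 145 ≤ h < 150: L = 145, F = 14, f = 24, h = 5.
Median ≈ 145 + ((34.5 − 14) / 24) × 5 = 149.2708

149.27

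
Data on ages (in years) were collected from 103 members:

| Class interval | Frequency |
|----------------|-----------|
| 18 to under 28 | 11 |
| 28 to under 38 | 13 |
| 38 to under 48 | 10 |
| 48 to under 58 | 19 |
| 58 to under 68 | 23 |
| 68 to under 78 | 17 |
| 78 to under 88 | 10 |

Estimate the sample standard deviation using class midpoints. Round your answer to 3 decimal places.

Midpoints: 23, 33, 43, 53, 63, 73, 83
n = 103, Σfm = 5639, mean = 54.7476
Σfm² = 342607
Σf(m − x̄)² = Σfm² − (Σfm)²/n = 342607 − 5639²/103 = 33885.4369
Sample variance = 33885.4369 / 102 = 332.2102
Standard deviation = √332.2102 = 18.2266

18.227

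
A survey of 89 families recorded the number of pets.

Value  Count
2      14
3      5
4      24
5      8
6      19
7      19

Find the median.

5

Cumulative frequencies: 14, 19, 43, 51, 70, 89
n = 89, so the median is the value in position (n+1)/2 = 45.
Position 45 falls at value 5.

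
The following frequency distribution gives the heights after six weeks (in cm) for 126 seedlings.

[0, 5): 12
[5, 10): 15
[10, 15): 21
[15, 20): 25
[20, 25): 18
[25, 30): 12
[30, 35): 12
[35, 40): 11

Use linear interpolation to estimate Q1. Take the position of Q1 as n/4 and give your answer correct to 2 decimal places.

Cumulative frequencies: 12, 27, 48, 73, 91, 103, 115, 126
n = 126; position = n/4 = 31.5.
This falls in the class [10, 15): L = 10, F = 27, f = 21, h = 5.
Lower quartile ≈ 10 + ((31.5 − 27) / 21) × 5 = 11.0714

11.07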